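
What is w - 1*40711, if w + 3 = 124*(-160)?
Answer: -60554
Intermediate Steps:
w = -19843 (w = -3 + 124*(-160) = -3 - 19840 = -19843)
w - 1*40711 = -19843 - 1*40711 = -19843 - 40711 = -60554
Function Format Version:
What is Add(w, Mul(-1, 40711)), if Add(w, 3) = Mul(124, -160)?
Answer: -60554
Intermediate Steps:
w = -19843 (w = Add(-3, Mul(124, -160)) = Add(-3, -19840) = -19843)
Add(w, Mul(-1, 40711)) = Add(-19843, Mul(-1, 40711)) = Add(-19843, -40711) = -60554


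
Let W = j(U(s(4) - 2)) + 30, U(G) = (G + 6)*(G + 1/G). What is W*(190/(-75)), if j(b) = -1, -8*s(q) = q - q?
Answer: -1102/15 ≈ -73.467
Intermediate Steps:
s(q) = 0 (s(q) = -(q - q)/8 = -⅛*0 = 0)
U(G) = (6 + G)*(G + 1/G)
W = 29 (W = -1 + 30 = 29)
W*(190/(-75)) = 29*(190/(-75)) = 29*(190*(-1/75)) = 29*(-38/15) = -1102/15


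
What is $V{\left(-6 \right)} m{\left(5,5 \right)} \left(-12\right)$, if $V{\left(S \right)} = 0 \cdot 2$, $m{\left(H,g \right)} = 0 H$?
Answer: $0$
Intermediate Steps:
$m{\left(H,g \right)} = 0$
$V{\left(S \right)} = 0$
$V{\left(-6 \right)} m{\left(5,5 \right)} \left(-12\right) = 0 \cdot 0 \left(-12\right) = 0 \left(-12\right) = 0$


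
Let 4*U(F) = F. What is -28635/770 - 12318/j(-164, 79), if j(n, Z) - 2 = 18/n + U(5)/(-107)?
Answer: -33476855211/5076610 ≈ -6594.3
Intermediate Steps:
U(F) = F/4
j(n, Z) = 851/428 + 18/n (j(n, Z) = 2 + (18/n + ((1/4)*5)/(-107)) = 2 + (18/n + (5/4)*(-1/107)) = 2 + (18/n - 5/428) = 2 + (-5/428 + 18/n) = 851/428 + 18/n)
-28635/770 - 12318/j(-164, 79) = -28635/770 - 12318/(851/428 + 18/(-164)) = -28635*1/770 - 12318/(851/428 + 18*(-1/164)) = -5727/154 - 12318/(851/428 - 9/82) = -5727/154 - 12318/32965/17548 = -5727/154 - 12318*17548/32965 = -5727/154 - 216156264/32965 = -33476855211/5076610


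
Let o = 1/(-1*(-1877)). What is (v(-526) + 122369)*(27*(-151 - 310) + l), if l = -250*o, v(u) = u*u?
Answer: -9322995678105/1877 ≈ -4.9670e+9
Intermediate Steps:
v(u) = u**2
o = 1/1877 ≈ 0.00053276
l = -250/1877 (l = -250*1/1877 = -250/1877 ≈ -0.13319)
(v(-526) + 122369)*(27*(-151 - 310) + l) = ((-526)**2 + 122369)*(27*(-151 - 310) - 250/1877) = (276676 + 122369)*(27*(-461) - 250/1877) = 399045*(-12447 - 250/1877) = 399045*(-23363269/1877) = -9322995678105/1877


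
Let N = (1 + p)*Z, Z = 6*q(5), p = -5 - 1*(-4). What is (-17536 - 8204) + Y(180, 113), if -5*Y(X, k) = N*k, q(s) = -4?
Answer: -25740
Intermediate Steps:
p = -1 (p = -5 + 4 = -1)
Z = -24 (Z = 6*(-4) = -24)
N = 0 (N = (1 - 1)*(-24) = 0*(-24) = 0)
Y(X, k) = 0 (Y(X, k) = -0*k = -⅕*0 = 0)
(-17536 - 8204) + Y(180, 113) = (-17536 - 8204) + 0 = -25740 + 0 = -25740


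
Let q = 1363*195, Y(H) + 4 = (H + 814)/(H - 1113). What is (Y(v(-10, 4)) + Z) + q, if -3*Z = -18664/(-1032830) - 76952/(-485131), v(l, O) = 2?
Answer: 221929903290555743633/835012908241545 ≈ 2.6578e+5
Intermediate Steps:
Y(H) = -4 + (814 + H)/(-1113 + H) (Y(H) = -4 + (H + 814)/(H - 1113) = -4 + (814 + H)/(-1113 + H))
q = 265785
Z = -44266409572/751586776095 (Z = -(-18664/(-1032830) - 76952/(-485131))/3 = -(-18664*(-1/1032830) - 76952*(-1/485131))/3 = -(9332/516415 + 76952/485131)/3 = -⅓*44266409572/250528925365 = -44266409572/751586776095 ≈ -0.058897)
(Y(v(-10, 4)) + Z) + q = ((5266 - 3*2)/(-1113 + 2) - 44266409572/751586776095) + 265785 = ((5266 - 6)/(-1111) - 44266409572/751586776095) + 265785 = (-1/1111*5260 - 44266409572/751586776095) + 265785 = (-5260/1111 - 44266409572/751586776095) + 265785 = -4002526423294192/835012908241545 + 265785 = 221929903290555743633/835012908241545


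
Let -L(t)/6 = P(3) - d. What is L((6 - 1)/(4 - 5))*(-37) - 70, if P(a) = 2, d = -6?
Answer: 1706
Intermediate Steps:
L(t) = -48 (L(t) = -6*(2 - 1*(-6)) = -6*(2 + 6) = -6*8 = -48)
L((6 - 1)/(4 - 5))*(-37) - 70 = -48*(-37) - 70 = 1776 - 70 = 1706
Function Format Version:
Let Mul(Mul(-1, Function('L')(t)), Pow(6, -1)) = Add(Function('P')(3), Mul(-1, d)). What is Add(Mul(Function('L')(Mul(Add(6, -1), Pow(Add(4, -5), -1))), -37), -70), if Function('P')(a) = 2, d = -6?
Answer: 1706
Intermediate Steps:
Function('L')(t) = -48 (Function('L')(t) = Mul(-6, Add(2, Mul(-1, -6))) = Mul(-6, Add(2, 6)) = Mul(-6, 8) = -48)
Add(Mul(Function('L')(Mul(Add(6, -1), Pow(Add(4, -5), -1))), -37), -70) = Add(Mul(-48, -37), -70) = Add(1776, -70) = 1706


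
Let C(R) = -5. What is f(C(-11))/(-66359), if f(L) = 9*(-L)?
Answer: -45/66359 ≈ -0.00067813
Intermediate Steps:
f(L) = -9*L
f(C(-11))/(-66359) = -9*(-5)/(-66359) = 45*(-1/66359) = -45/66359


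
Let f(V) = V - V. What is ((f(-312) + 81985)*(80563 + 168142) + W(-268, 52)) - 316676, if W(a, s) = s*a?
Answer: 20389748813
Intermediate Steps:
W(a, s) = a*s
f(V) = 0
((f(-312) + 81985)*(80563 + 168142) + W(-268, 52)) - 316676 = ((0 + 81985)*(80563 + 168142) - 268*52) - 316676 = (81985*248705 - 13936) - 316676 = (20390079425 - 13936) - 316676 = 20390065489 - 316676 = 20389748813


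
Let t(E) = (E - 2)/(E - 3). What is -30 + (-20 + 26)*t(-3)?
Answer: -25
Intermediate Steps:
t(E) = (-2 + E)/(-3 + E)
-30 + (-20 + 26)*t(-3) = -30 + (-20 + 26)*((-2 - 3)/(-3 - 3)) = -30 + 6*(-5/(-6)) = -30 + 6*(-⅙*(-5)) = -30 + 6*(⅚) = -30 + 5 = -25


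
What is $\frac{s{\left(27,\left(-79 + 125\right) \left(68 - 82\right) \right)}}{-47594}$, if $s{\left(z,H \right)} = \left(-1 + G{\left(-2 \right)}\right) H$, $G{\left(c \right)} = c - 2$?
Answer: $- \frac{1610}{23797} \approx -0.067656$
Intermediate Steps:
$G{\left(c \right)} = -2 + c$ ($G{\left(c \right)} = c - 2 = -2 + c$)
$s{\left(z,H \right)} = - 5 H$ ($s{\left(z,H \right)} = \left(-1 - 4\right) H = - 5 H$)
$\frac{s{\left(27,\left(-79 + 125\right) \left(68 - 82\right) \right)}}{-47594} = \frac{\left(-5\right) \left(-79 + 125\right) \left(68 - 82\right)}{-47594} = - 5 \cdot 46 \left(-14\right) \left(- \frac{1}{47594}\right) = \left(-5\right) \left(-644\right) \left(- \frac{1}{47594}\right) = 3220 \left(- \frac{1}{47594}\right) = - \frac{1610}{23797}$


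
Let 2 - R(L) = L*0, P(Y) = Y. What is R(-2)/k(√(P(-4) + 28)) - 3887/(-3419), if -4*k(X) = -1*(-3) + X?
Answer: 3599/1315 - 16*√6/15 ≈ 0.12409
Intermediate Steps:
k(X) = -¾ - X/4 (k(X) = -(-1*(-3) + X)/4 = -(3 + X)/4 = -¾ - X/4)
R(L) = 2 (R(L) = 2 - L*0 = 2 - 1*0 = 2 + 0 = 2)
R(-2)/k(√(P(-4) + 28)) - 3887/(-3419) = 2/(-¾ - √(-4 + 28)/4) - 3887/(-3419) = 2/(-¾ - √6/2) - 3887*(-1/3419) = 2/(-¾ - √6/2) + 299/263 = 299/263 + 2/(-¾ - √6/2)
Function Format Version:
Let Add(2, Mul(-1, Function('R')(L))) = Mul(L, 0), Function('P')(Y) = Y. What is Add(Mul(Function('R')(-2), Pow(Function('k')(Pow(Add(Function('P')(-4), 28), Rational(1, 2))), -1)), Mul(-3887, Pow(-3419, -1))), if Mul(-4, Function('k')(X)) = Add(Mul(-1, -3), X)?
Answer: Add(Rational(3599, 1315), Mul(Rational(-16, 15), Pow(6, Rational(1, 2)))) ≈ 0.12409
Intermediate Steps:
Function('k')(X) = Add(Rational(-3, 4), Mul(Rational(-1, 4), X)) (Function('k')(X) = Mul(Rational(-1, 4), Add(Mul(-1, -3), X)) = Mul(Rational(-1, 4), Add(3, X)) = Add(Rational(-3, 4), Mul(Rational(-1, 4), X)))
Function('R')(L) = 2 (Function('R')(L) = Add(2, Mul(-1, Mul(L, 0))) = Add(2, Mul(-1, 0)) = Add(2, 0) = 2)
Add(Mul(Function('R')(-2), Pow(Function('k')(Pow(Add(Function('P')(-4), 28), Rational(1, 2))), -1)), Mul(-3887, Pow(-3419, -1))) = Add(Mul(2, Pow(Add(Rational(-3, 4), Mul(Rational(-1, 4), Pow(Add(-4, 28), Rational(1, 2)))), -1)), Mul(-3887, Pow(-3419, -1))) = Add(Mul(2, Pow(Add(Rational(-3, 4), Mul(Rational(-1, 4), Pow(24, Rational(1, 2)))), -1)), Mul(-3887, Rational(-1, 3419))) = Add(Mul(2, Pow(Add(Rational(-3, 4), Mul(Rational(-1, 4), Mul(2, Pow(6, Rational(1, 2))))), -1)), Rational(299, 263)) = Add(Mul(2, Pow(Add(Rational(-3, 4), Mul(Rational(-1, 2), Pow(6, Rational(1, 2)))), -1)), Rational(299, 263)) = Add(Rational(299, 263), Mul(2, Pow(Add(Rational(-3, 4), Mul(Rational(-1, 2), Pow(6, Rational(1, 2)))), -1)))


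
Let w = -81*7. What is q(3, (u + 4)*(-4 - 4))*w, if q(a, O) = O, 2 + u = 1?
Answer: 13608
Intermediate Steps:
u = -1 (u = -2 + 1 = -1)
w = -567
q(3, (u + 4)*(-4 - 4))*w = ((-1 + 4)*(-4 - 4))*(-567) = (3*(-8))*(-567) = -24*(-567) = 13608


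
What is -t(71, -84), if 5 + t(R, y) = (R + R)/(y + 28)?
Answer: 211/28 ≈ 7.5357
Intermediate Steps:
t(R, y) = -5 + 2*R/(28 + y) (t(R, y) = -5 + (R + R)/(y + 28) = -5 + (2*R)/(28 + y) = -5 + 2*R/(28 + y))
-t(71, -84) = -(-140 - 5*(-84) + 2*71)/(28 - 84) = -(-140 + 420 + 142)/(-56) = -(-1)*422/56 = -1*(-211/28) = 211/28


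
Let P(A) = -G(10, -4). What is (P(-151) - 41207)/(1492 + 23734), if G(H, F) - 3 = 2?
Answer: -20606/12613 ≈ -1.6337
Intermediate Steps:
G(H, F) = 5 (G(H, F) = 3 + 2 = 5)
P(A) = -5 (P(A) = -1*5 = -5)
(P(-151) - 41207)/(1492 + 23734) = (-5 - 41207)/(1492 + 23734) = -41212/25226 = -41212*1/25226 = -20606/12613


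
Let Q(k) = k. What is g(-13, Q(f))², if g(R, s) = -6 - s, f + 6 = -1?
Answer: 1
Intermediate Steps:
f = -7 (f = -6 - 1 = -7)
g(-13, Q(f))² = (-6 - 1*(-7))² = (-6 + 7)² = 1² = 1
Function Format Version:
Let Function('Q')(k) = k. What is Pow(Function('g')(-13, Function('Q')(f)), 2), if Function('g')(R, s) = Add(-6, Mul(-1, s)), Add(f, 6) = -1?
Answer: 1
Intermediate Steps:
f = -7 (f = Add(-6, -1) = -7)
Pow(Function('g')(-13, Function('Q')(f)), 2) = Pow(Add(-6, Mul(-1, -7)), 2) = Pow(Add(-6, 7), 2) = Pow(1, 2) = 1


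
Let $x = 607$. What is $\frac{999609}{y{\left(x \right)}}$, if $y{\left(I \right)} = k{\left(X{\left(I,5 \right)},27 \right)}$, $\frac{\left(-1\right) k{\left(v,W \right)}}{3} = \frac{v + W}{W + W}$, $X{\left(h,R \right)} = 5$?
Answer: $- \frac{8996481}{16} \approx -5.6228 \cdot 10^{5}$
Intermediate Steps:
$k{\left(v,W \right)} = - \frac{3 \left(W + v\right)}{2 W}$ ($k{\left(v,W \right)} = - 3 \frac{v + W}{W + W} = - 3 \frac{W + v}{2 W} = - \frac{3 \left(W + v\right)}{2 W}$)
$y{\left(I \right)} = - \frac{16}{9}$ ($y{\left(I \right)} = \frac{3 \left(\left(-1\right) 27 - 5\right)}{2 \cdot 27} = \frac{3}{2} \cdot \frac{1}{27} \left(-27 - 5\right) = \frac{3}{2} \cdot \frac{1}{27} \left(-32\right) = - \frac{16}{9}$)
$\frac{999609}{y{\left(x \right)}} = \frac{999609}{- \frac{16}{9}} = 999609 \left(- \frac{9}{16}\right) = - \frac{8996481}{16}$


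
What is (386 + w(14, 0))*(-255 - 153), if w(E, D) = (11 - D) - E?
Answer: -156264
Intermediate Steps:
w(E, D) = 11 - D - E
(386 + w(14, 0))*(-255 - 153) = (386 + (11 - 1*0 - 1*14))*(-255 - 153) = (386 + (11 + 0 - 14))*(-408) = (386 - 3)*(-408) = 383*(-408) = -156264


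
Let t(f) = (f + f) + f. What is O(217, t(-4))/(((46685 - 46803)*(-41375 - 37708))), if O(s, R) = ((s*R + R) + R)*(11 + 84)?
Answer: -13870/518433 ≈ -0.026754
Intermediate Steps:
t(f) = 3*f (t(f) = 2*f + f = 3*f)
O(s, R) = 190*R + 95*R*s (O(s, R) = ((R*s + R) + R)*95 = ((R + R*s) + R)*95 = (2*R + R*s)*95 = 190*R + 95*R*s)
O(217, t(-4))/(((46685 - 46803)*(-41375 - 37708))) = (95*(3*(-4))*(2 + 217))/(((46685 - 46803)*(-41375 - 37708))) = (95*(-12)*219)/((-118*(-79083))) = -249660/9331794 = -249660*1/9331794 = -13870/518433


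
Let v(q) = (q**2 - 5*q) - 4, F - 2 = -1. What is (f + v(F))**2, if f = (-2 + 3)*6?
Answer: 4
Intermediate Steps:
F = 1 (F = 2 - 1 = 1)
v(q) = -4 + q**2 - 5*q
f = 6 (f = 1*6 = 6)
(f + v(F))**2 = (6 + (-4 + 1**2 - 5*1))**2 = (6 + (-4 + 1 - 5))**2 = (6 - 8)**2 = (-2)**2 = 4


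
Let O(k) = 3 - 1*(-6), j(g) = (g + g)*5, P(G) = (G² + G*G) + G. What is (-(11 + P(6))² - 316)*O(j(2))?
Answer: -74133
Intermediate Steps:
P(G) = G + 2*G² (P(G) = (G² + G²) + G = 2*G² + G = G + 2*G²)
j(g) = 10*g (j(g) = (2*g)*5 = 10*g)
O(k) = 9 (O(k) = 3 + 6 = 9)
(-(11 + P(6))² - 316)*O(j(2)) = (-(11 + 6*(1 + 2*6))² - 316)*9 = (-(11 + 6*(1 + 12))² - 316)*9 = (-(11 + 6*13)² - 316)*9 = (-(11 + 78)² - 316)*9 = (-1*89² - 316)*9 = (-1*7921 - 316)*9 = (-7921 - 316)*9 = -8237*9 = -74133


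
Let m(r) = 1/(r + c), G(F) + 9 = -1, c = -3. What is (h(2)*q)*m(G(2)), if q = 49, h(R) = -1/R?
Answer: 49/26 ≈ 1.8846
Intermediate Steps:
G(F) = -10 (G(F) = -9 - 1 = -10)
m(r) = 1/(-3 + r) (m(r) = 1/(r - 3) = 1/(-3 + r))
(h(2)*q)*m(G(2)) = (-1/2*49)/(-3 - 10) = (-1*1/2*49)/(-13) = -1/2*49*(-1/13) = -49/2*(-1/13) = 49/26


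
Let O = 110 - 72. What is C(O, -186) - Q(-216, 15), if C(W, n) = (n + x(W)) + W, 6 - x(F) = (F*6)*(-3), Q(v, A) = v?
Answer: 758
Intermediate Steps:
x(F) = 6 + 18*F (x(F) = 6 - F*6*(-3) = 6 - 6*F*(-3) = 6 - (-18)*F = 6 + 18*F)
O = 38
C(W, n) = 6 + n + 19*W (C(W, n) = (n + (6 + 18*W)) + W = (6 + n + 18*W) + W = 6 + n + 19*W)
C(O, -186) - Q(-216, 15) = (6 - 186 + 19*38) - 1*(-216) = (6 - 186 + 722) + 216 = 542 + 216 = 758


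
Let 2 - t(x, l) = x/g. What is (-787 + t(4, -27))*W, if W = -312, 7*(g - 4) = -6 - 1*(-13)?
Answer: 1225848/5 ≈ 2.4517e+5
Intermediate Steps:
g = 5 (g = 4 + (-6 - 1*(-13))/7 = 4 + (-6 + 13)/7 = 4 + (⅐)*7 = 4 + 1 = 5)
t(x, l) = 2 - x/5
(-787 + t(4, -27))*W = (-787 + (2 - ⅕*4))*(-312) = (-787 + (2 - ⅘))*(-312) = (-787 + 6/5)*(-312) = -3929/5*(-312) = 1225848/5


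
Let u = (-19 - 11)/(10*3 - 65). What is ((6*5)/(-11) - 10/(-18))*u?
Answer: -430/231 ≈ -1.8615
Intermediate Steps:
u = 6/7 (u = -30/(30 - 65) = -30/(-35) = -30*(-1/35) = 6/7 ≈ 0.85714)
((6*5)/(-11) - 10/(-18))*u = ((6*5)/(-11) - 10/(-18))*(6/7) = (30*(-1/11) - 10*(-1/18))*(6/7) = (-30/11 + 5/9)*(6/7) = -215/99*6/7 = -430/231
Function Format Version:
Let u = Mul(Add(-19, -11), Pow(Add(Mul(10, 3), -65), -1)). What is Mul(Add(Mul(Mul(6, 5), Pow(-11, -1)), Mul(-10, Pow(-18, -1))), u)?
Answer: Rational(-430, 231) ≈ -1.8615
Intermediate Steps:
u = Rational(6, 7) (u = Mul(-30, Pow(Add(30, -65), -1)) = Mul(-30, Pow(-35, -1)) = Mul(-30, Rational(-1, 35)) = Rational(6, 7) ≈ 0.85714)
Mul(Add(Mul(Mul(6, 5), Pow(-11, -1)), Mul(-10, Pow(-18, -1))), u) = Mul(Add(Mul(Mul(6, 5), Pow(-11, -1)), Mul(-10, Pow(-18, -1))), Rational(6, 7)) = Mul(Add(Mul(30, Rational(-1, 11)), Mul(-10, Rational(-1, 18))), Rational(6, 7)) = Mul(Add(Rational(-30, 11), Rational(5, 9)), Rational(6, 7)) = Mul(Rational(-215, 99), Rational(6, 7)) = Rational(-430, 231)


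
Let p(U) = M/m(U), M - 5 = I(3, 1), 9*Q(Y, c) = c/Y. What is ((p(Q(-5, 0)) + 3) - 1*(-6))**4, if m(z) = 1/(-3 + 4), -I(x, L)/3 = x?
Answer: 625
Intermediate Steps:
Q(Y, c) = c/(9*Y) (Q(Y, c) = (c/Y)/9 = c/(9*Y))
I(x, L) = -3*x
M = -4 (M = 5 - 3*3 = 5 - 9 = -4)
m(z) = 1 (m(z) = 1/1 = 1)
p(U) = -4 (p(U) = -4/1 = -4*1 = -4)
((p(Q(-5, 0)) + 3) - 1*(-6))**4 = ((-4 + 3) - 1*(-6))**4 = (-1 + 6)**4 = 5**4 = 625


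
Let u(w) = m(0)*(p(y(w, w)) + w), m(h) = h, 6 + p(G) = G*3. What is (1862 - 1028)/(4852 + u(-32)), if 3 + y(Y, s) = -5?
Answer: 417/2426 ≈ 0.17189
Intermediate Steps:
y(Y, s) = -8 (y(Y, s) = -3 - 5 = -8)
p(G) = -6 + 3*G (p(G) = -6 + G*3 = -6 + 3*G)
u(w) = 0 (u(w) = 0*((-6 + 3*(-8)) + w) = 0*((-6 - 24) + w) = 0*(-30 + w) = 0)
(1862 - 1028)/(4852 + u(-32)) = (1862 - 1028)/(4852 + 0) = 834/4852 = 834*(1/4852) = 417/2426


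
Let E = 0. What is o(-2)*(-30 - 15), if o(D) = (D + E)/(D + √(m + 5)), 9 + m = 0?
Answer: -45/2 - 45*I/2 ≈ -22.5 - 22.5*I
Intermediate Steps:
m = -9 (m = -9 + 0 = -9)
o(D) = D/(D + 2*I) (o(D) = (D + 0)/(D + √(-9 + 5)) = D/(D + √(-4)) = D/(D + 2*I))
o(-2)*(-30 - 15) = (-2*(-2 - 2*I)/8)*(-30 - 15) = -(-2 - 2*I)/4*(-45) = 45*(-2 - 2*I)/4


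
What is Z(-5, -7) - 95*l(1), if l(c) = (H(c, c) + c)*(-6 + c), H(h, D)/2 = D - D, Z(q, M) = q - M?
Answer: 477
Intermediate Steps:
H(h, D) = 0 (H(h, D) = 2*(D - D) = 2*0 = 0)
l(c) = c*(-6 + c) (l(c) = (0 + c)*(-6 + c) = c*(-6 + c))
Z(-5, -7) - 95*l(1) = (-5 - 1*(-7)) - 95*(-6 + 1) = (-5 + 7) - 95*(-5) = 2 - 95*(-5) = 2 + 475 = 477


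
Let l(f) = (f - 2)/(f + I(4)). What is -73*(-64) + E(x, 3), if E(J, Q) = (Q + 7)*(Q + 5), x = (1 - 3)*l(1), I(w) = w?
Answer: 4752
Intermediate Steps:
l(f) = (-2 + f)/(4 + f) (l(f) = (f - 2)/(f + 4) = (-2 + f)/(4 + f))
x = ⅖ (x = (1 - 3)*((-2 + 1)/(4 + 1)) = -2*(-1)/5 = -2*(-⅕) = ⅖ ≈ 0.40000)
E(J, Q) = (5 + Q)*(7 + Q) (E(J, Q) = (7 + Q)*(5 + Q) = (5 + Q)*(7 + Q))
-73*(-64) + E(x, 3) = -73*(-64) + (35 + 3² + 12*3) = 4672 + (35 + 9 + 36) = 4672 + 80 = 4752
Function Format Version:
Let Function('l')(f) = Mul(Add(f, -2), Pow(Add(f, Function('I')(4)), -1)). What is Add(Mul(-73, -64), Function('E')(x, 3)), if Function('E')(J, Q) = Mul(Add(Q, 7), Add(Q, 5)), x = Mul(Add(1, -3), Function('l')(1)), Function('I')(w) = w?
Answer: 4752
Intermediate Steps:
Function('l')(f) = Mul(Pow(Add(4, f), -1), Add(-2, f)) (Function('l')(f) = Mul(Add(f, -2), Pow(Add(f, 4), -1)) = Mul(Add(-2, f), Pow(Add(4, f), -1)) = Mul(Pow(Add(4, f), -1), Add(-2, f)))
x = Rational(2, 5) (x = Mul(Add(1, -3), Mul(Pow(Add(4, 1), -1), Add(-2, 1))) = Mul(-2, Mul(Pow(5, -1), -1)) = Mul(-2, Mul(Rational(1, 5), -1)) = Mul(-2, Rational(-1, 5)) = Rational(2, 5) ≈ 0.40000)
Function('E')(J, Q) = Mul(Add(5, Q), Add(7, Q)) (Function('E')(J, Q) = Mul(Add(7, Q), Add(5, Q)) = Mul(Add(5, Q), Add(7, Q)))
Add(Mul(-73, -64), Function('E')(x, 3)) = Add(Mul(-73, -64), Add(35, Pow(3, 2), Mul(12, 3))) = Add(4672, Add(35, 9, 36)) = Add(4672, 80) = 4752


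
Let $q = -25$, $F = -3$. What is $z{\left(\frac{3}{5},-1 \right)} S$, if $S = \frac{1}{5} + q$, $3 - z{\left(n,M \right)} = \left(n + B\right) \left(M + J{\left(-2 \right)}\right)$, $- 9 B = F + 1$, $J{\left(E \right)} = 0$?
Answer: $- \frac{21328}{225} \approx -94.791$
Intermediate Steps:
$B = \frac{2}{9}$ ($B = - \frac{-3 + 1}{9} = \left(- \frac{1}{9}\right) \left(-2\right) = \frac{2}{9} \approx 0.22222$)
$z{\left(n,M \right)} = 3 - M \left(\frac{2}{9} + n\right)$ ($z{\left(n,M \right)} = 3 - \left(n + \frac{2}{9}\right) \left(M + 0\right) = 3 - \left(\frac{2}{9} + n\right) M = 3 - M \left(\frac{2}{9} + n\right)$)
$S = - \frac{124}{5}$ ($S = \frac{1}{5} - 25 = - \frac{124}{5} \approx -24.8$)
$z{\left(\frac{3}{5},-1 \right)} S = \left(3 - - \frac{2}{9} - - \frac{3}{5}\right) \left(- \frac{124}{5}\right) = \left(3 + \frac{2}{9} - - \frac{3}{5}\right) \left(- \frac{124}{5}\right) = \left(3 + \frac{2}{9} - \left(-1\right) \frac{3}{5}\right) \left(- \frac{124}{5}\right) = \left(3 + \frac{2}{9} + \frac{3}{5}\right) \left(- \frac{124}{5}\right) = \frac{172}{45} \left(- \frac{124}{5}\right) = - \frac{21328}{225}$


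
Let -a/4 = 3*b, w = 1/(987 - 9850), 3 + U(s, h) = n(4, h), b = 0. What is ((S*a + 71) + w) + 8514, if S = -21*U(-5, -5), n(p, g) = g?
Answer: 76088854/8863 ≈ 8585.0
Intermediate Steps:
U(s, h) = -3 + h
w = -1/8863 (w = 1/(-8863) = -1/8863 ≈ -0.00011283)
S = 168 (S = -21*(-3 - 5) = -21*(-8) = 168)
a = 0 (a = -12*0 = -4*0 = 0)
((S*a + 71) + w) + 8514 = ((168*0 + 71) - 1/8863) + 8514 = ((0 + 71) - 1/8863) + 8514 = (71 - 1/8863) + 8514 = 629272/8863 + 8514 = 76088854/8863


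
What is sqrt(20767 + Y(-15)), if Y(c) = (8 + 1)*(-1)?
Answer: sqrt(20758) ≈ 144.08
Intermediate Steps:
Y(c) = -9 (Y(c) = 9*(-1) = -9)
sqrt(20767 + Y(-15)) = sqrt(20767 - 9) = sqrt(20758)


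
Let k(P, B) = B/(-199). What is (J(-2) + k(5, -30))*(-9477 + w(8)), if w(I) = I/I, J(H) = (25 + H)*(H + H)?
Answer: 173202328/199 ≈ 8.7036e+5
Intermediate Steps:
J(H) = 2*H*(25 + H) (J(H) = (25 + H)*(2*H) = 2*H*(25 + H))
k(P, B) = -B/199 (k(P, B) = B*(-1/199) = -B/199)
w(I) = 1
(J(-2) + k(5, -30))*(-9477 + w(8)) = (2*(-2)*(25 - 2) - 1/199*(-30))*(-9477 + 1) = (2*(-2)*23 + 30/199)*(-9476) = (-92 + 30/199)*(-9476) = -18278/199*(-9476) = 173202328/199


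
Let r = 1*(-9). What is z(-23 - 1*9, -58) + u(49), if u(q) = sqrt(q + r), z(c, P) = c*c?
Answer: 1024 + 2*sqrt(10) ≈ 1030.3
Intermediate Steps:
r = -9
z(c, P) = c**2
u(q) = sqrt(-9 + q) (u(q) = sqrt(q - 9) = sqrt(-9 + q))
z(-23 - 1*9, -58) + u(49) = (-23 - 1*9)**2 + sqrt(-9 + 49) = (-23 - 9)**2 + sqrt(40) = (-32)**2 + 2*sqrt(10) = 1024 + 2*sqrt(10)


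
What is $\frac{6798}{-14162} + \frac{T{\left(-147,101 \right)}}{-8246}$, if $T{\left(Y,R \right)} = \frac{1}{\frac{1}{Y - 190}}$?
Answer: $- \frac{25641857}{58389926} \approx -0.43915$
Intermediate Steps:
$T{\left(Y,R \right)} = -190 + Y$ ($T{\left(Y,R \right)} = \frac{1}{\frac{1}{-190 + Y}} = -190 + Y$)
$\frac{6798}{-14162} + \frac{T{\left(-147,101 \right)}}{-8246} = \frac{6798}{-14162} + \frac{-190 - 147}{-8246} = 6798 \left(- \frac{1}{14162}\right) - - \frac{337}{8246} = - \frac{3399}{7081} + \frac{337}{8246} = - \frac{25641857}{58389926}$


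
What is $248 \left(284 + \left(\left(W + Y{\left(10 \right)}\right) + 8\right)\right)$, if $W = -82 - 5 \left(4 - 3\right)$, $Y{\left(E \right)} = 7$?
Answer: $52576$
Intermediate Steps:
$W = -87$ ($W = -82 - 5 \cdot 1 = -82 - 5 = -87$)
$248 \left(284 + \left(\left(W + Y{\left(10 \right)}\right) + 8\right)\right) = 248 \left(284 + \left(\left(-87 + 7\right) + 8\right)\right) = 248 \left(284 + \left(-80 + 8\right)\right) = 248 \left(284 - 72\right) = 248 \cdot 212 = 52576$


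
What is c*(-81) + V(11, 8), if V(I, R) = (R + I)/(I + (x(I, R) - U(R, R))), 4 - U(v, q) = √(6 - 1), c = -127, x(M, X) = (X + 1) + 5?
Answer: 4485531/436 - 19*√5/436 ≈ 10288.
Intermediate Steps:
x(M, X) = 6 + X (x(M, X) = (1 + X) + 5 = 6 + X)
U(v, q) = 4 - √5 (U(v, q) = 4 - √(6 - 1) = 4 - √5)
V(I, R) = (I + R)/(2 + I + R + √5) (V(I, R) = (R + I)/(I + ((6 + R) - (4 - √5))) = (I + R)/(I + ((6 + R) + (-4 + √5))) = (I + R)/(I + (2 + R + √5)) = (I + R)/(2 + I + R + √5))
c*(-81) + V(11, 8) = -127*(-81) + (11 + 8)/(2 + 11 + 8 + √5) = 10287 + 19/(21 + √5)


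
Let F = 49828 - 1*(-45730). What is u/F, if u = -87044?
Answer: -43522/47779 ≈ -0.91090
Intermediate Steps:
F = 95558 (F = 49828 + 45730 = 95558)
u/F = -87044/95558 = -87044*1/95558 = -43522/47779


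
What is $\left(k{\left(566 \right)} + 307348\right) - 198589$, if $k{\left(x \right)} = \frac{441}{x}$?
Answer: $\frac{61558035}{566} \approx 1.0876 \cdot 10^{5}$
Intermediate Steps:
$\left(k{\left(566 \right)} + 307348\right) - 198589 = \left(\frac{441}{566} + 307348\right) - 198589 = \frac{173959409}{566} - 198589 = \frac{61558035}{566}$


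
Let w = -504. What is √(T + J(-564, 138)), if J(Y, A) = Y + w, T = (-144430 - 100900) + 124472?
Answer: I*√121926 ≈ 349.18*I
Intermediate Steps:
T = -120858 (T = -245330 + 124472 = -120858)
J(Y, A) = -504 + Y (J(Y, A) = Y - 504 = -504 + Y)
√(T + J(-564, 138)) = √(-120858 + (-504 - 564)) = √(-120858 - 1068) = √(-121926) = I*√121926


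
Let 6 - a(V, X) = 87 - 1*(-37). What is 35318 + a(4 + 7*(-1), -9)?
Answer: 35200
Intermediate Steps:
a(V, X) = -118 (a(V, X) = 6 - (87 - 1*(-37)) = 6 - (87 + 37) = 6 - 1*124 = 6 - 124 = -118)
35318 + a(4 + 7*(-1), -9) = 35318 - 118 = 35200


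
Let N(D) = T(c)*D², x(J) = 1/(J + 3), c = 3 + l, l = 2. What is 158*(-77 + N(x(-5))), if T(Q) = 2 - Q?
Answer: -24569/2 ≈ -12285.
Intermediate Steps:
c = 5 (c = 3 + 2 = 5)
x(J) = 1/(3 + J)
N(D) = -3*D² (N(D) = (2 - 1*5)*D² = (2 - 5)*D² = -3*D²)
158*(-77 + N(x(-5))) = 158*(-77 - 3/(3 - 5)²) = 158*(-77 - 3*(1/(-2))²) = 158*(-77 - 3*(-½)²) = 158*(-77 - 3*¼) = 158*(-77 - ¾) = 158*(-311/4) = -24569/2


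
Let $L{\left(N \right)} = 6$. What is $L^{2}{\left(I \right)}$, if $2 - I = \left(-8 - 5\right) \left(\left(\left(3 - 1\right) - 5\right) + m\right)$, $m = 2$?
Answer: $36$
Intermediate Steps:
$I = -11$ ($I = 2 - \left(-8 - 5\right) \left(\left(\left(3 - 1\right) - 5\right) + 2\right) = 2 - - 13 \left(\left(2 - 5\right) + 2\right) = 2 - - 13 \left(-3 + 2\right) = 2 - \left(-13\right) \left(-1\right) = 2 - 13 = -11$)
$L^{2}{\left(I \right)} = 6^{2} = 36$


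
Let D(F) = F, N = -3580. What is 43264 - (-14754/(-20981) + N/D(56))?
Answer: 12726679215/293734 ≈ 43327.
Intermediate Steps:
43264 - (-14754/(-20981) + N/D(56)) = 43264 - (-14754/(-20981) - 3580/56) = 43264 - (-14754*(-1/20981) - 3580*1/56) = 43264 - (14754/20981 - 895/14) = 43264 - 1*(-18571439/293734) = 43264 + 18571439/293734 = 12726679215/293734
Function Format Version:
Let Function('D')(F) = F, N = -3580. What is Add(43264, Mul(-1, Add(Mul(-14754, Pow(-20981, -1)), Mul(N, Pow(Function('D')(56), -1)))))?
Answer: Rational(12726679215, 293734) ≈ 43327.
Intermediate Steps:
Add(43264, Mul(-1, Add(Mul(-14754, Pow(-20981, -1)), Mul(N, Pow(Function('D')(56), -1))))) = Add(43264, Mul(-1, Add(Mul(-14754, Pow(-20981, -1)), Mul(-3580, Pow(56, -1))))) = Add(43264, Mul(-1, Add(Mul(-14754, Rational(-1, 20981)), Mul(-3580, Rational(1, 56))))) = Add(43264, Mul(-1, Add(Rational(14754, 20981), Rational(-895, 14)))) = Add(43264, Mul(-1, Rational(-18571439, 293734))) = Add(43264, Rational(18571439, 293734)) = Rational(12726679215, 293734)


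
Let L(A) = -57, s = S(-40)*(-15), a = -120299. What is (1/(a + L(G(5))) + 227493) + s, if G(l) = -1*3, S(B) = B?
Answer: 27452361107/120356 ≈ 2.2809e+5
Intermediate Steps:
s = 600 (s = -40*(-15) = 600)
G(l) = -3
(1/(a + L(G(5))) + 227493) + s = (1/(-120299 - 57) + 227493) + 600 = (1/(-120356) + 227493) + 600 = (-1/120356 + 227493) + 600 = 27380147507/120356 + 600 = 27452361107/120356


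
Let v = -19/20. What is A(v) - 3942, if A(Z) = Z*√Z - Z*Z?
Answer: -1577161/400 - 19*I*√95/200 ≈ -3942.9 - 0.92595*I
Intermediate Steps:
v = -19/20 (v = -19*1/20 = -19/20 ≈ -0.95000)
A(Z) = Z^(3/2) - Z²
A(v) - 3942 = ((-19/20)^(3/2) - (-19/20)²) - 3942 = (-19*I*√95/200 - 1*361/400) - 3942 = (-19*I*√95/200 - 361/400) - 3942 = (-361/400 - 19*I*√95/200) - 3942 = -1577161/400 - 19*I*√95/200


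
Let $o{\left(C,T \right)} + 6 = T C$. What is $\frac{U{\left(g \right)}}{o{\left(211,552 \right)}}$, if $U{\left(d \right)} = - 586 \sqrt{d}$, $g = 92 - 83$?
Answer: $- \frac{293}{19411} \approx -0.015095$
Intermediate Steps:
$o{\left(C,T \right)} = -6 + C T$ ($o{\left(C,T \right)} = -6 + T C = -6 + C T$)
$g = 9$ ($g = 92 - 83 = 9$)
$\frac{U{\left(g \right)}}{o{\left(211,552 \right)}} = \frac{\left(-586\right) \sqrt{9}}{-6 + 211 \cdot 552} = \frac{\left(-586\right) 3}{-6 + 116472} = - \frac{1758}{116466} = \left(-1758\right) \frac{1}{116466} = - \frac{293}{19411}$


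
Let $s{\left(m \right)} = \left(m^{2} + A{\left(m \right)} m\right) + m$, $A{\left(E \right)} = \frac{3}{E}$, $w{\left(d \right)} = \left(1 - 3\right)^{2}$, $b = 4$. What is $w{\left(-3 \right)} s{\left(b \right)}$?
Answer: $92$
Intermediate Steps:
$w{\left(d \right)} = 4$ ($w{\left(d \right)} = \left(-2\right)^{2} = 4$)
$s{\left(m \right)} = 3 + m + m^{2}$ ($s{\left(m \right)} = \left(m^{2} + \frac{3}{m} m\right) + m = \left(m^{2} + 3\right) + m = \left(3 + m^{2}\right) + m = 3 + m + m^{2}$)
$w{\left(-3 \right)} s{\left(b \right)} = 4 \left(3 + 4 \left(1 + 4\right)\right) = 4 \left(3 + 4 \cdot 5\right) = 4 \left(3 + 20\right) = 4 \cdot 23 = 92$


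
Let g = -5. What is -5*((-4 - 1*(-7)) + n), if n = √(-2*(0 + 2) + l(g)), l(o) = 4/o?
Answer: -15 - 2*I*√30 ≈ -15.0 - 10.954*I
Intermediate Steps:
n = 2*I*√30/5 (n = √(-2*(0 + 2) + 4/(-5)) = √(-2*2 + 4*(-⅕)) = √(-4 - ⅘) = √(-24/5) = 2*I*√30/5 ≈ 2.1909*I)
-5*((-4 - 1*(-7)) + n) = -5*((-4 - 1*(-7)) + 2*I*√30/5) = -5*((-4 + 7) + 2*I*√30/5) = -5*(3 + 2*I*√30/5) = -15 - 2*I*√30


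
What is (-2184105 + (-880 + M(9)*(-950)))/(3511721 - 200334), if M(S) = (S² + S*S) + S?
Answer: -2347435/3311387 ≈ -0.70890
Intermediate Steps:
M(S) = S + 2*S² (M(S) = (S² + S²) + S = 2*S² + S = S + 2*S²)
(-2184105 + (-880 + M(9)*(-950)))/(3511721 - 200334) = (-2184105 + (-880 + (9*(1 + 2*9))*(-950)))/(3511721 - 200334) = (-2184105 + (-880 + (9*(1 + 18))*(-950)))/3311387 = (-2184105 + (-880 + (9*19)*(-950)))*(1/3311387) = (-2184105 + (-880 + 171*(-950)))*(1/3311387) = (-2184105 + (-880 - 162450))*(1/3311387) = (-2184105 - 163330)*(1/3311387) = -2347435*1/3311387 = -2347435/3311387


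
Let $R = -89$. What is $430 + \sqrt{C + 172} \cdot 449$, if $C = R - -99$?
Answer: $430 + 449 \sqrt{182} \approx 6487.3$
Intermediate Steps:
$C = 10$ ($C = -89 - -99 = -89 + 99 = 10$)
$430 + \sqrt{C + 172} \cdot 449 = 430 + \sqrt{10 + 172} \cdot 449 = 430 + \sqrt{182} \cdot 449 = 430 + 449 \sqrt{182}$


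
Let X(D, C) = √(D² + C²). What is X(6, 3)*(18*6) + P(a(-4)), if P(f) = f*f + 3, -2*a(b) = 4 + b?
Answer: 3 + 324*√5 ≈ 727.49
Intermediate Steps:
a(b) = -2 - b/2 (a(b) = -(4 + b)/2 = -2 - b/2)
P(f) = 3 + f² (P(f) = f² + 3 = 3 + f²)
X(D, C) = √(C² + D²)
X(6, 3)*(18*6) + P(a(-4)) = √(3² + 6²)*(18*6) + (3 + (-2 - ½*(-4))²) = √(9 + 36)*108 + (3 + (-2 + 2)²) = √45*108 + (3 + 0²) = (3*√5)*108 + (3 + 0) = 324*√5 + 3 = 3 + 324*√5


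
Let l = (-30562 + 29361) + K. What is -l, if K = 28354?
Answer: -27153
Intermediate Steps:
l = 27153 (l = (-30562 + 29361) + 28354 = -1201 + 28354 = 27153)
-l = -1*27153 = -27153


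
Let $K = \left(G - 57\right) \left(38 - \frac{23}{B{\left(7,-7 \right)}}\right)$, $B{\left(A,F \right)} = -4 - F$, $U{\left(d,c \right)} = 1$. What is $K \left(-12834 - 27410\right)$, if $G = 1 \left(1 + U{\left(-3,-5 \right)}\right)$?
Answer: $\frac{201421220}{3} \approx 6.714 \cdot 10^{7}$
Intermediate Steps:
$G = 2$ ($G = 1 \left(1 + 1\right) = 1 \cdot 2 = 2$)
$K = - \frac{5005}{3}$ ($K = \left(2 - 57\right) \left(38 - \frac{23}{-4 - -7}\right) = - 55 \left(38 - \frac{23}{-4 + 7}\right) = - 55 \left(38 - \frac{23}{3}\right) = \left(-55\right) \frac{91}{3} = - \frac{5005}{3} \approx -1668.3$)
$K \left(-12834 - 27410\right) = - \frac{5005 \left(-12834 - 27410\right)}{3} = \left(- \frac{5005}{3}\right) \left(-40244\right) = \frac{201421220}{3}$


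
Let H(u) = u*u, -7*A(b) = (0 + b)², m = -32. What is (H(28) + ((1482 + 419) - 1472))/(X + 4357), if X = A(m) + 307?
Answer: 8491/31624 ≈ 0.26850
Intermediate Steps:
A(b) = -b²/7 (A(b) = -(0 + b)²/7 = -b²/7)
H(u) = u²
X = 1125/7 (X = -⅐*(-32)² + 307 = -⅐*1024 + 307 = -1024/7 + 307 = 1125/7 ≈ 160.71)
(H(28) + ((1482 + 419) - 1472))/(X + 4357) = (28² + ((1482 + 419) - 1472))/(1125/7 + 4357) = (784 + (1901 - 1472))/(31624/7) = (784 + 429)*(7/31624) = 1213*(7/31624) = 8491/31624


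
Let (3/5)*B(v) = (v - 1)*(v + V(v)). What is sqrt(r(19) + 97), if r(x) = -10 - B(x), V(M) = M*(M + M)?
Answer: 11*I*sqrt(183) ≈ 148.81*I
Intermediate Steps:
V(M) = 2*M**2 (V(M) = M*(2*M) = 2*M**2)
B(v) = 5*(-1 + v)*(v + 2*v**2)/3 (B(v) = 5*((v - 1)*(v + 2*v**2))/3 = 5*((-1 + v)*(v + 2*v**2))/3 = 5*(-1 + v)*(v + 2*v**2)/3)
r(x) = -10 - 5*x*(-1 - x + 2*x**2)/3
sqrt(r(19) + 97) = sqrt((-10 - 10/3*19**3 + (5/3)*19 + (5/3)*19**2) + 97) = sqrt((-10 - 10/3*6859 + 95/3 + (5/3)*361) + 97) = sqrt((-10 - 68590/3 + 95/3 + 1805/3) + 97) = sqrt(-22240 + 97) = sqrt(-22143) = 11*I*sqrt(183)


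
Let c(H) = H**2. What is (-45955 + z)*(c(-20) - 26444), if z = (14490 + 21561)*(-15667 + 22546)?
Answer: -6457580474456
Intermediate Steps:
z = 247994829 (z = 36051*6879 = 247994829)
(-45955 + z)*(c(-20) - 26444) = (-45955 + 247994829)*((-20)**2 - 26444) = 247948874*(400 - 26444) = 247948874*(-26044) = -6457580474456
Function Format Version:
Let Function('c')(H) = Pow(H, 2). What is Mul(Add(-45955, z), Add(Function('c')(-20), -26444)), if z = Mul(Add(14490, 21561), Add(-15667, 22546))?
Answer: -6457580474456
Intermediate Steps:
z = 247994829 (z = Mul(36051, 6879) = 247994829)
Mul(Add(-45955, z), Add(Function('c')(-20), -26444)) = Mul(Add(-45955, 247994829), Add(Pow(-20, 2), -26444)) = Mul(247948874, Add(400, -26444)) = Mul(247948874, -26044) = -6457580474456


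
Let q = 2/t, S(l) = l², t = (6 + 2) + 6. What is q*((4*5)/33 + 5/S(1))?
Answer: 185/231 ≈ 0.80087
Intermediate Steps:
t = 14 (t = 8 + 6 = 14)
q = ⅐ (q = 2/14 = 2*(1/14) = ⅐ ≈ 0.14286)
q*((4*5)/33 + 5/S(1)) = ((4*5)/33 + 5/(1²))/7 = (20*(1/33) + 5/1)/7 = (20/33 + 5*1)/7 = (20/33 + 5)/7 = (⅐)*(185/33) = 185/231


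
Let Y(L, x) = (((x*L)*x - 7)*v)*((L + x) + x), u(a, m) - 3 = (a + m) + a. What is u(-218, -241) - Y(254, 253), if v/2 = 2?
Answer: -49425168834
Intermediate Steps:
v = 4 (v = 2*2 = 4)
u(a, m) = 3 + m + 2*a (u(a, m) = 3 + ((a + m) + a) = 3 + (m + 2*a) = 3 + m + 2*a)
Y(L, x) = (-28 + 4*L*x**2)*(L + 2*x) (Y(L, x) = (((x*L)*x - 7)*4)*((L + x) + x) = (((L*x)*x - 7)*4)*(L + 2*x) = ((L*x**2 - 7)*4)*(L + 2*x) = ((-7 + L*x**2)*4)*(L + 2*x) = (-28 + 4*L*x**2)*(L + 2*x))
u(-218, -241) - Y(254, 253) = (3 - 241 + 2*(-218)) - (-56*253 - 28*254 + 4*254**2*253**2 + 8*254*253**3) = (3 - 241 - 436) - (-14168 - 7112 + 4*64516*64009 + 8*254*16194277) = -674 - (-14168 - 7112 + 16518418576 + 32906770864) = -674 - 1*49425168160 = -674 - 49425168160 = -49425168834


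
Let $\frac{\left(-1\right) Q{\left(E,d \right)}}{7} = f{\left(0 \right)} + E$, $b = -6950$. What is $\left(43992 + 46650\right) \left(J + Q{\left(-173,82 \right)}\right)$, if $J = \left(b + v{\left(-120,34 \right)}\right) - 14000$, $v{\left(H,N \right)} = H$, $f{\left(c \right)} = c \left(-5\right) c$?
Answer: $-1800059478$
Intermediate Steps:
$f{\left(c \right)} = - 5 c^{2}$ ($f{\left(c \right)} = - 5 c c = - 5 c^{2}$)
$Q{\left(E,d \right)} = - 7 E$ ($Q{\left(E,d \right)} = - 7 \left(- 5 \cdot 0^{2} + E\right) = - 7 \left(\left(-5\right) 0 + E\right) = - 7 \left(0 + E\right) = - 7 E$)
$J = -21070$ ($J = \left(-6950 - 120\right) - 14000 = -7070 - 14000 = -21070$)
$\left(43992 + 46650\right) \left(J + Q{\left(-173,82 \right)}\right) = \left(43992 + 46650\right) \left(-21070 - -1211\right) = 90642 \left(-21070 + 1211\right) = 90642 \left(-19859\right) = -1800059478$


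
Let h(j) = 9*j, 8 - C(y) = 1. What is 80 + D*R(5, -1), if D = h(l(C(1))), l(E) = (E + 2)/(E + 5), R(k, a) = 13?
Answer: 671/4 ≈ 167.75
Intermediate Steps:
C(y) = 7 (C(y) = 8 - 1*1 = 8 - 1 = 7)
l(E) = (2 + E)/(5 + E)
D = 27/4 (D = 9*((2 + 7)/(5 + 7)) = 9*(9/12) = 9*((1/12)*9) = 9*(¾) = 27/4 ≈ 6.7500)
80 + D*R(5, -1) = 80 + (27/4)*13 = 80 + 351/4 = 671/4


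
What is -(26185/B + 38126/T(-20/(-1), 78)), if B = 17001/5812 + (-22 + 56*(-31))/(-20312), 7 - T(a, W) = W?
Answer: -12870107295352/1577716773 ≈ -8157.4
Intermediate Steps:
T(a, W) = 7 - W
B = 22221363/7378334 (B = 17001*(1/5812) + (-22 - 1736)*(-1/20312) = 17001/5812 - 1758*(-1/20312) = 17001/5812 + 879/10156 = 22221363/7378334 ≈ 3.0117)
-(26185/B + 38126/T(-20/(-1), 78)) = -(26185/(22221363/7378334) + 38126/(7 - 1*78)) = -(26185*(7378334/22221363) + 38126/(7 - 78)) = -(193201675790/22221363 + 38126/(-71)) = -(193201675790/22221363 + 38126*(-1/71)) = -(193201675790/22221363 - 38126/71) = -1*12870107295352/1577716773 = -12870107295352/1577716773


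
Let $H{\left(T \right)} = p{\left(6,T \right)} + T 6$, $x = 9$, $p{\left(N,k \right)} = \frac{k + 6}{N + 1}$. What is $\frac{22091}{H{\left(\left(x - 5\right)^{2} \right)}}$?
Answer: $\frac{154637}{694} \approx 222.82$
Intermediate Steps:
$p{\left(N,k \right)} = \frac{6 + k}{1 + N}$
$H{\left(T \right)} = \frac{6}{7} + \frac{43 T}{7}$ ($H{\left(T \right)} = \frac{6 + T}{1 + 6} + T 6 = \frac{6 + T}{7} + 6 T = \left(\frac{6}{7} + \frac{T}{7}\right) + 6 T = \frac{6}{7} + \frac{43 T}{7}$)
$\frac{22091}{H{\left(\left(x - 5\right)^{2} \right)}} = \frac{22091}{\frac{6}{7} + \frac{43 \left(9 - 5\right)^{2}}{7}} = \frac{22091}{\frac{6}{7} + \frac{43 \cdot 4^{2}}{7}} = \frac{22091}{\frac{6}{7} + \frac{43}{7} \cdot 16} = \frac{22091}{\frac{6}{7} + \frac{688}{7}} = \frac{22091}{\frac{694}{7}} = 22091 \cdot \frac{7}{694} = \frac{154637}{694}$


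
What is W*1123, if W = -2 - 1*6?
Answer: -8984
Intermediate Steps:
W = -8 (W = -2 - 6 = -8)
W*1123 = -8*1123 = -8984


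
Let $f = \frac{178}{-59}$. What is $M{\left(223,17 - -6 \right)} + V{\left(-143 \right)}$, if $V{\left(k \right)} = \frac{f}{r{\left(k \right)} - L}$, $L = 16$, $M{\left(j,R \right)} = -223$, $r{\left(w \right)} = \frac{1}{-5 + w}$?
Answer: $- \frac{31142589}{139771} \approx -222.81$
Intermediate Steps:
$f = - \frac{178}{59}$ ($f = 178 \left(- \frac{1}{59}\right) = - \frac{178}{59} \approx -3.0169$)
$V{\left(k \right)} = - \frac{178}{59 \left(-16 + \frac{1}{-5 + k}\right)}$ ($V{\left(k \right)} = - \frac{178}{59 \left(\frac{1}{-5 + k} - 16\right)} = - \frac{178}{59 \left(-16 + \frac{1}{-5 + k}\right)}$)
$M{\left(223,17 - -6 \right)} + V{\left(-143 \right)} = -223 + \frac{178 \left(-5 - 143\right)}{59 \left(-81 + 16 \left(-143\right)\right)} = -223 + \frac{178}{59} \frac{1}{-81 - 2288} \left(-148\right) = -223 + \frac{178}{59} \frac{1}{-2369} \left(-148\right) = -223 + \frac{178}{59} \left(- \frac{1}{2369}\right) \left(-148\right) = -223 + \frac{26344}{139771} = - \frac{31142589}{139771}$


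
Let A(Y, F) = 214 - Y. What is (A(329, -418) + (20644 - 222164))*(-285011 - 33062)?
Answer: 64134649355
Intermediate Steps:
(A(329, -418) + (20644 - 222164))*(-285011 - 33062) = ((214 - 1*329) + (20644 - 222164))*(-285011 - 33062) = ((214 - 329) - 201520)*(-318073) = (-115 - 201520)*(-318073) = -201635*(-318073) = 64134649355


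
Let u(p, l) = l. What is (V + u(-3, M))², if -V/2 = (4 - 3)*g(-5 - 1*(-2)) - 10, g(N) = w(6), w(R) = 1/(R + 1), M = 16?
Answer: 62500/49 ≈ 1275.5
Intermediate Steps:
w(R) = 1/(1 + R)
g(N) = ⅐ (g(N) = 1/(1 + 6) = 1/7 = ⅐)
V = 138/7 (V = -2*((4 - 3)*(⅐) - 10) = -2*(1*(⅐) - 10) = -2*(⅐ - 10) = -2*(-69/7) = 138/7 ≈ 19.714)
(V + u(-3, M))² = (138/7 + 16)² = (250/7)² = 62500/49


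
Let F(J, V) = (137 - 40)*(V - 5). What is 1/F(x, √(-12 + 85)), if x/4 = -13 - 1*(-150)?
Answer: 5/4656 + √73/4656 ≈ 0.0029089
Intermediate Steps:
x = 548 (x = 4*(-13 - 1*(-150)) = 4*(-13 + 150) = 4*137 = 548)
F(J, V) = -485 + 97*V (F(J, V) = 97*(-5 + V) = -485 + 97*V)
1/F(x, √(-12 + 85)) = 1/(-485 + 97*√(-12 + 85)) = 1/(-485 + 97*√73)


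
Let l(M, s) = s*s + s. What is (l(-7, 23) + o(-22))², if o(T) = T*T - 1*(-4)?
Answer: 1081600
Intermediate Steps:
o(T) = 4 + T² (o(T) = T² + 4 = 4 + T²)
l(M, s) = s + s² (l(M, s) = s² + s = s + s²)
(l(-7, 23) + o(-22))² = (23*(1 + 23) + (4 + (-22)²))² = (23*24 + (4 + 484))² = (552 + 488)² = 1040² = 1081600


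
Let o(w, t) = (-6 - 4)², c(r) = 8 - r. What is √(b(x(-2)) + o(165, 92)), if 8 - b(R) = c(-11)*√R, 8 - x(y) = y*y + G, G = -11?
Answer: √(108 - 19*√15) ≈ 5.8663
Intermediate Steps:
o(w, t) = 100 (o(w, t) = (-10)² = 100)
x(y) = 19 - y² (x(y) = 8 - (y*y - 11) = 8 - (y² - 11) = 8 - (-11 + y²) = 8 + (11 - y²) = 19 - y²)
b(R) = 8 - 19*√R (b(R) = 8 - (8 - 1*(-11))*√R = 8 - (8 + 11)*√R = 8 - 19*√R)
√(b(x(-2)) + o(165, 92)) = √((8 - 19*√(19 - 1*(-2)²)) + 100) = √((8 - 19*√(19 - 1*4)) + 100) = √((8 - 19*√(19 - 4)) + 100) = √((8 - 19*√15) + 100) = √(108 - 19*√15)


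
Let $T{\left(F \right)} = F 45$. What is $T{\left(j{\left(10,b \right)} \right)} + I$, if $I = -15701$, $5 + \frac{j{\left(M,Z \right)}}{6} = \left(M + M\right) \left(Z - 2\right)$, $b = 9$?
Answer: $20749$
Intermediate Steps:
$j{\left(M,Z \right)} = -30 + 12 M \left(-2 + Z\right)$ ($j{\left(M,Z \right)} = -30 + 6 \left(M + M\right) \left(Z - 2\right) = -30 + 6 \cdot 2 M \left(-2 + Z\right) = -30 + 12 M \left(-2 + Z\right)$)
$T{\left(F \right)} = 45 F$
$T{\left(j{\left(10,b \right)} \right)} + I = 45 \left(-30 - 240 + 12 \cdot 10 \cdot 9\right) - 15701 = 45 \left(-30 - 240 + 1080\right) - 15701 = 45 \cdot 810 - 15701 = 36450 - 15701 = 20749$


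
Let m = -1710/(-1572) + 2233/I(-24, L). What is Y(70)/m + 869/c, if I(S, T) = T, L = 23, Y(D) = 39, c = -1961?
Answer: -53238815/1160129561 ≈ -0.045890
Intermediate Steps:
m = 591601/6026 (m = -1710/(-1572) + 2233/23 = -1710*(-1/1572) + 2233*(1/23) = 285/262 + 2233/23 = 591601/6026 ≈ 98.175)
Y(70)/m + 869/c = 39/(591601/6026) + 869/(-1961) = 39*(6026/591601) + 869*(-1/1961) = 235014/591601 - 869/1961 = -53238815/1160129561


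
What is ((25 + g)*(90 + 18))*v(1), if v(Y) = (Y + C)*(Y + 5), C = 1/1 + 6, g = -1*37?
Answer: -62208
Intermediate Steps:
g = -37
C = 7 (C = 1 + 6 = 7)
v(Y) = (5 + Y)*(7 + Y) (v(Y) = (Y + 7)*(Y + 5) = (7 + Y)*(5 + Y) = (5 + Y)*(7 + Y))
((25 + g)*(90 + 18))*v(1) = ((25 - 37)*(90 + 18))*(35 + 1² + 12*1) = (-12*108)*(35 + 1 + 12) = -1296*48 = -62208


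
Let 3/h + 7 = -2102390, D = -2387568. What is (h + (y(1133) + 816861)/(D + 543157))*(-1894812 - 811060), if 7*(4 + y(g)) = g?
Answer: 10845067051428709840/9047929690723 ≈ 1.1986e+6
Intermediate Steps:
y(g) = -4 + g/7
h = -1/700799 (h = 3/(-7 - 2102390) = 3/(-2102397) = 3*(-1/2102397) = -1/700799 ≈ -1.4269e-6)
(h + (y(1133) + 816861)/(D + 543157))*(-1894812 - 811060) = (-1/700799 + ((-4 + (1/7)*1133) + 816861)/(-2387568 + 543157))*(-1894812 - 811060) = (-1/700799 + ((-4 + 1133/7) + 816861)/(-1844411))*(-2705872) = (-1/700799 + (1105/7 + 816861)*(-1/1844411))*(-2705872) = (-1/700799 + (5719132/7)*(-1/1844411))*(-2705872) = (-1/700799 - 5719132/12910877)*(-2705872) = -4007974897345/9047929690723*(-2705872) = 10845067051428709840/9047929690723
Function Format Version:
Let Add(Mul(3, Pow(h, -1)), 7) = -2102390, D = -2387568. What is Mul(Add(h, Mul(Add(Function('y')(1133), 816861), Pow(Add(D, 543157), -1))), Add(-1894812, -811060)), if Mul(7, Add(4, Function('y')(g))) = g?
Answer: Rational(10845067051428709840, 9047929690723) ≈ 1.1986e+6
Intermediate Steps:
Function('y')(g) = Add(-4, Mul(Rational(1, 7), g))
h = Rational(-1, 700799) (h = Mul(3, Pow(Add(-7, -2102390), -1)) = Mul(3, Pow(-2102397, -1)) = Mul(3, Rational(-1, 2102397)) = Rational(-1, 700799) ≈ -1.4269e-6)
Mul(Add(h, Mul(Add(Function('y')(1133), 816861), Pow(Add(D, 543157), -1))), Add(-1894812, -811060)) = Mul(Add(Rational(-1, 700799), Mul(Add(Add(-4, Mul(Rational(1, 7), 1133)), 816861), Pow(Add(-2387568, 543157), -1))), Add(-1894812, -811060)) = Mul(Add(Rational(-1, 700799), Mul(Add(Add(-4, Rational(1133, 7)), 816861), Pow(-1844411, -1))), -2705872) = Mul(Add(Rational(-1, 700799), Mul(Add(Rational(1105, 7), 816861), Rational(-1, 1844411))), -2705872) = Mul(Add(Rational(-1, 700799), Mul(Rational(5719132, 7), Rational(-1, 1844411))), -2705872) = Mul(Add(Rational(-1, 700799), Rational(-5719132, 12910877)), -2705872) = Mul(Rational(-4007974897345, 9047929690723), -2705872) = Rational(10845067051428709840, 9047929690723)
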